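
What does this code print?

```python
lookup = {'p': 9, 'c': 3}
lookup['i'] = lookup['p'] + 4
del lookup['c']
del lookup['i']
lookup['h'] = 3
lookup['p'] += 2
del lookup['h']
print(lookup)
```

{'p': 11}

lookup['i'] = lookup['p']+4 = 13 → {'p': 9, 'c': 3, 'i': 13}
del 'c' → {'p': 9, 'i': 13}
del 'i' → {'p': 9}
lookup['h'] = 3 → {'p': 9, 'h': 3}
lookup['p'] = 9+2 = 11 → {'p': 11, 'h': 3}
del 'h' → {'p': 11}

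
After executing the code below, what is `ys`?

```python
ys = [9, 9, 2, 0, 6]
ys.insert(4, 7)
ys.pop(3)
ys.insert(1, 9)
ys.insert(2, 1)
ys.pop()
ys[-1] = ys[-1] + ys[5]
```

[9, 9, 1, 9, 2, 14]

insert 7 at 4 → [9, 9, 2, 0, 7, 6]
pop(3) removes 0 → [9, 9, 2, 7, 6]
insert 9 at 1 → [9, 9, 9, 2, 7, 6]
insert 1 at 2 → [9, 9, 1, 9, 2, 7, 6]
pop() removes 6 → [9, 9, 1, 9, 2, 7]
ys[-1] = ys[-1]+ys[5] = 7+7 = 14 → [9, 9, 1, 9, 2, 14]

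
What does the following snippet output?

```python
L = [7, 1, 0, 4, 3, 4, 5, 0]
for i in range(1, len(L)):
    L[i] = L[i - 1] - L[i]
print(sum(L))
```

-5

i=1: L[1] = 7-1 = 6 → [7, 6, 0, 4, 3, 4, 5, 0]
i=2: L[2] = 6-0 = 6 → [7, 6, 6, 4, 3, 4, 5, 0]
i=3: L[3] = 6-4 = 2 → [7, 6, 6, 2, 3, 4, 5, 0]
i=4: L[4] = 2-3 = -1 → [7, 6, 6, 2, -1, 4, 5, 0]
i=5: L[5] = (-1)-4 = -5 → [7, 6, 6, 2, -1, -5, 5, 0]
i=6: L[6] = (-5)-5 = -10 → [7, 6, 6, 2, -1, -5, -10, 0]
i=7: L[7] = (-10)-0 = -10 → [7, 6, 6, 2, -1, -5, -10, -10]
sum = -5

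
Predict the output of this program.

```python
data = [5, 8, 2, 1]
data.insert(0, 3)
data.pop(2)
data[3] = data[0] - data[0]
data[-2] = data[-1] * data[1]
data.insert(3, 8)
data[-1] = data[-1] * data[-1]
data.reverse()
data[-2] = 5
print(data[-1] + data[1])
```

insert 3 at 0 → [3, 5, 8, 2, 1]
pop(2) removes 8 → [3, 5, 2, 1]
data[3] = data[0]-data[0] = 3-3 = 0 → [3, 5, 2, 0]
data[-2] = data[-1]*data[1] = 0*5 = 0 → [3, 5, 0, 0]
insert 8 at 3 → [3, 5, 0, 8, 0]
data[-1] = data[-1]*data[-1] = 0*0 = 0 → [3, 5, 0, 8, 0]
reverse → [0, 8, 0, 5, 3]
data[-2] = 5 → [0, 8, 0, 5, 3]
data[-1]+data[1] = 3+8 = 11

11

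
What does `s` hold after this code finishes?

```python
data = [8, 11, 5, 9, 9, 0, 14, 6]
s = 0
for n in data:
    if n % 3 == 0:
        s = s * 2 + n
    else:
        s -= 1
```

64

n=8: not %3==0, s = 0-1 = -1
n=11: not %3==0, s = (-1)-1 = -2
n=5: not %3==0, s = (-2)-1 = -3
n=9: %3==0, s = (-3)*2+9 = 3
n=9: %3==0, s = 3*2+9 = 15
n=0: %3==0, s = 15*2+0 = 30
n=14: not %3==0, s = 30-1 = 29
n=6: %3==0, s = 29*2+6 = 64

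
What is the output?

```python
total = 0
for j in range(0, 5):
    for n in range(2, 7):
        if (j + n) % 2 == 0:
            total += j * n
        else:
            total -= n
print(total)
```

56

j=0,n=2: even sum, total = 0+0 = 0
j=0,n=3: odd sum, total = 0-3 = -3
j=0,n=4: even sum, total = (-3)+0 = -3
j=0,n=5: odd sum, total = (-3)-5 = -8
j=0,n=6: even sum, total = (-8)+0 = -8
j=1,n=2: odd sum, total = (-8)-2 = -10
j=1,n=3: even sum, total = (-10)+3 = -7
j=1,n=4: odd sum, total = (-7)-4 = -11
j=1,n=5: even sum, total = (-11)+5 = -6
j=1,n=6: odd sum, total = (-6)-6 = -12
j=2,n=2: even sum, total = (-12)+4 = -8
j=2,n=3: odd sum, total = (-8)-3 = -11
j=2,n=4: even sum, total = (-11)+8 = -3
j=2,n=5: odd sum, total = (-3)-5 = -8
j=2,n=6: even sum, total = (-8)+12 = 4
j=3,n=2: odd sum, total = 4-2 = 2
j=3,n=3: even sum, total = 2+9 = 11
j=3,n=4: odd sum, total = 11-4 = 7
j=3,n=5: even sum, total = 7+15 = 22
j=3,n=6: odd sum, total = 22-6 = 16
j=4,n=2: even sum, total = 16+8 = 24
j=4,n=3: odd sum, total = 24-3 = 21
j=4,n=4: even sum, total = 21+16 = 37
j=4,n=5: odd sum, total = 37-5 = 32
j=4,n=6: even sum, total = 32+24 = 56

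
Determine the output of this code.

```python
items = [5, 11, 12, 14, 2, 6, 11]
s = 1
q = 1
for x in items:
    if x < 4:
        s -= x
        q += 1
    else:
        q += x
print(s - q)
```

x=5: not <4; q=6
x=11: not <4; q=17
x=12: not <4; q=29
x=14: not <4; q=43
x=2: <4, s = 1-2 = -1; q=44
x=6: not <4; q=50
x=11: not <4; q=61
s-q = (-1)-61 = -62

-62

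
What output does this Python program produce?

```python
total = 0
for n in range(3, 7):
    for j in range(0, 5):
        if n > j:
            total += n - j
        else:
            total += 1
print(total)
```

54

n=3,j=0: 3>0, total = 0+3 = 3
n=3,j=1: 3>1, total = 3+2 = 5
n=3,j=2: 3>2, total = 5+1 = 6
n=3,j=3: not 3>3, total = 6+1 = 7
n=3,j=4: not 3>4, total = 7+1 = 8
n=4,j=0: 4>0, total = 8+4 = 12
n=4,j=1: 4>1, total = 12+3 = 15
n=4,j=2: 4>2, total = 15+2 = 17
n=4,j=3: 4>3, total = 17+1 = 18
n=4,j=4: not 4>4, total = 18+1 = 19
n=5,j=0: 5>0, total = 19+5 = 24
n=5,j=1: 5>1, total = 24+4 = 28
n=5,j=2: 5>2, total = 28+3 = 31
n=5,j=3: 5>3, total = 31+2 = 33
n=5,j=4: 5>4, total = 33+1 = 34
n=6,j=0: 6>0, total = 34+6 = 40
n=6,j=1: 6>1, total = 40+5 = 45
n=6,j=2: 6>2, total = 45+4 = 49
n=6,j=3: 6>3, total = 49+3 = 52
n=6,j=4: 6>4, total = 52+2 = 54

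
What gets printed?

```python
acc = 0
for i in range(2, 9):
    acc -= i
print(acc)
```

-35

i=2: acc = 0-2 = -2
i=3: acc = (-2)-3 = -5
i=4: acc = (-5)-4 = -9
i=5: acc = (-9)-5 = -14
i=6: acc = (-14)-6 = -20
i=7: acc = (-20)-7 = -27
i=8: acc = (-27)-8 = -35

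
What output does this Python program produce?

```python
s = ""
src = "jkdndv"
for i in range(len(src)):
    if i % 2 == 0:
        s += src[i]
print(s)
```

jdd

i=0: add 'j' → 'j'
i=1: skip
i=2: add 'd' → 'jd'
i=3: skip
i=4: add 'd' → 'jdd'
i=5: skip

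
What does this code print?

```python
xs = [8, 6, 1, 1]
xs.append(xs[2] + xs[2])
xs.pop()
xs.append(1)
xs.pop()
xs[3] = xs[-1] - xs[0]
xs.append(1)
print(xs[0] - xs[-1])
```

7

append xs[2]+xs[2] = 1+1 = 2 → [8, 6, 1, 1, 2]
pop() removes 2 → [8, 6, 1, 1]
append 1 → [8, 6, 1, 1, 1]
pop() removes 1 → [8, 6, 1, 1]
xs[3] = xs[-1]-xs[0] = 1-8 = -7 → [8, 6, 1, -7]
append 1 → [8, 6, 1, -7, 1]
xs[0]-xs[-1] = 8-1 = 7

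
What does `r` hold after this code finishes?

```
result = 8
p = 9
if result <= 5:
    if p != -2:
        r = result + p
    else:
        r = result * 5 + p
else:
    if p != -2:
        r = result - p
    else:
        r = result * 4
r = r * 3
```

result=8, p=9
result <= 5 is False; p != -2 is True
→ r = result - p = -1
r = (-1)*3 = -3

-3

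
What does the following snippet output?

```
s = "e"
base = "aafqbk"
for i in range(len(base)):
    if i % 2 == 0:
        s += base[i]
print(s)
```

i=0: add 'a' → 'ea'
i=1: skip
i=2: add 'f' → 'eaf'
i=3: skip
i=4: add 'b' → 'eafb'
i=5: skip

eafb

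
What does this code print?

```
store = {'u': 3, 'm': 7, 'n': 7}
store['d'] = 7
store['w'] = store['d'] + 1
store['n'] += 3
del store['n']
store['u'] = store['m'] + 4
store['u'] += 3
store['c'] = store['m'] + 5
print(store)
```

store['d'] = 7 → {'u': 3, 'm': 7, 'n': 7, 'd': 7}
store['w'] = store['d']+1 = 8 → {'u': 3, 'm': 7, 'n': 7, 'd': 7, 'w': 8}
store['n'] = 7+3 = 10 → {'u': 3, 'm': 7, 'n': 10, 'd': 7, 'w': 8}
del 'n' → {'u': 3, 'm': 7, 'd': 7, 'w': 8}
store['u'] = store['m']+4 = 11 → {'u': 11, 'm': 7, 'd': 7, 'w': 8}
store['u'] = 11+3 = 14 → {'u': 14, 'm': 7, 'd': 7, 'w': 8}
store['c'] = store['m']+5 = 12 → {'u': 14, 'm': 7, 'd': 7, 'w': 8, 'c': 12}

{'u': 14, 'm': 7, 'd': 7, 'w': 8, 'c': 12}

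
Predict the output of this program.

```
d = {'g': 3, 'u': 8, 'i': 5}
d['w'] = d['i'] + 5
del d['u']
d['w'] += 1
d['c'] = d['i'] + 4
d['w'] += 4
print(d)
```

d['w'] = d['i']+5 = 10 → {'g': 3, 'u': 8, 'i': 5, 'w': 10}
del 'u' → {'g': 3, 'i': 5, 'w': 10}
d['w'] = 10+1 = 11 → {'g': 3, 'i': 5, 'w': 11}
d['c'] = d['i']+4 = 9 → {'g': 3, 'i': 5, 'w': 11, 'c': 9}
d['w'] = 11+4 = 15 → {'g': 3, 'i': 5, 'w': 15, 'c': 9}

{'g': 3, 'i': 5, 'w': 15, 'c': 9}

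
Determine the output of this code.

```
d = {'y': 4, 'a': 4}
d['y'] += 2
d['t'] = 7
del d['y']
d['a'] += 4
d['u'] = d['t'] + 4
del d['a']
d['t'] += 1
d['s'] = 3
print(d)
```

d['y'] = 4+2 = 6 → {'y': 6, 'a': 4}
d['t'] = 7 → {'y': 6, 'a': 4, 't': 7}
del 'y' → {'a': 4, 't': 7}
d['a'] = 4+4 = 8 → {'a': 8, 't': 7}
d['u'] = d['t']+4 = 11 → {'a': 8, 't': 7, 'u': 11}
del 'a' → {'t': 7, 'u': 11}
d['t'] = 7+1 = 8 → {'t': 8, 'u': 11}
d['s'] = 3 → {'t': 8, 'u': 11, 's': 3}

{'t': 8, 'u': 11, 's': 3}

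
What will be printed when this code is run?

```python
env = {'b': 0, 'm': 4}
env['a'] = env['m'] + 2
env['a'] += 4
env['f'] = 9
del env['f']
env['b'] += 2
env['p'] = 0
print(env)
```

{'b': 2, 'm': 4, 'a': 10, 'p': 0}

env['a'] = env['m']+2 = 6 → {'b': 0, 'm': 4, 'a': 6}
env['a'] = 6+4 = 10 → {'b': 0, 'm': 4, 'a': 10}
env['f'] = 9 → {'b': 0, 'm': 4, 'a': 10, 'f': 9}
del 'f' → {'b': 0, 'm': 4, 'a': 10}
env['b'] = 0+2 = 2 → {'b': 2, 'm': 4, 'a': 10}
env['p'] = 0 → {'b': 2, 'm': 4, 'a': 10, 'p': 0}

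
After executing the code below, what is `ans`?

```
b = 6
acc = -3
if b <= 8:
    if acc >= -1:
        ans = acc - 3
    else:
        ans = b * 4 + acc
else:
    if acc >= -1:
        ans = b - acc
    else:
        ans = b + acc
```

b=6, acc=-3
b <= 8 is True; acc >= -1 is False
→ ans = b * 4 + acc = 21

21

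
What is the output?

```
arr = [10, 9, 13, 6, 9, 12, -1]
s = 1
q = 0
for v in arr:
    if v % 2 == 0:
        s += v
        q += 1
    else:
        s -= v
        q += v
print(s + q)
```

v=10: even, s = 1+10 = 11; q=1
v=9: not even, s = 11-9 = 2; q=10
v=13: not even, s = 2-13 = -11; q=23
v=6: even, s = (-11)+6 = -5; q=24
v=9: not even, s = (-5)-9 = -14; q=33
v=12: even, s = (-14)+12 = -2; q=34
v=-1: not even, s = (-2)-(-1) = -1; q=33
s+q = (-1)+33 = 32

32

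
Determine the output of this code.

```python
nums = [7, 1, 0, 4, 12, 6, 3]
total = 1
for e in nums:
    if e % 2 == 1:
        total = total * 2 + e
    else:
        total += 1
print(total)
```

49

e=7: odd, total = 1*2+7 = 9
e=1: odd, total = 9*2+1 = 19
e=0: not odd, total = 19+1 = 20
e=4: not odd, total = 20+1 = 21
e=12: not odd, total = 21+1 = 22
e=6: not odd, total = 22+1 = 23
e=3: odd, total = 23*2+3 = 49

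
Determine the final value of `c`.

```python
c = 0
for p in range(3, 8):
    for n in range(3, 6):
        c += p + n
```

p=3,n=3: c = 0+6 = 6
p=3,n=4: c = 6+7 = 13
p=3,n=5: c = 13+8 = 21
p=4,n=3: c = 21+7 = 28
p=4,n=4: c = 28+8 = 36
p=4,n=5: c = 36+9 = 45
p=5,n=3: c = 45+8 = 53
p=5,n=4: c = 53+9 = 62
p=5,n=5: c = 62+10 = 72
p=6,n=3: c = 72+9 = 81
p=6,n=4: c = 81+10 = 91
p=6,n=5: c = 91+11 = 102
p=7,n=3: c = 102+10 = 112
p=7,n=4: c = 112+11 = 123
p=7,n=5: c = 123+12 = 135

135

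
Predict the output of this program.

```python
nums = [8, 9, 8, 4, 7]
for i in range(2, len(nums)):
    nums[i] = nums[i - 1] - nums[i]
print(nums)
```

i=2: nums[2] = 9-8 = 1 → [8, 9, 1, 4, 7]
i=3: nums[3] = 1-4 = -3 → [8, 9, 1, -3, 7]
i=4: nums[4] = (-3)-7 = -10 → [8, 9, 1, -3, -10]

[8, 9, 1, -3, -10]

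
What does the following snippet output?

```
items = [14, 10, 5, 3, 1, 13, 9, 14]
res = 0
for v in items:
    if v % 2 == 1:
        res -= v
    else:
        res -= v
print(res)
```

-69

v=14: not odd, res = 0-14 = -14
v=10: not odd, res = (-14)-10 = -24
v=5: odd, res = (-24)-5 = -29
v=3: odd, res = (-29)-3 = -32
v=1: odd, res = (-32)-1 = -33
v=13: odd, res = (-33)-13 = -46
v=9: odd, res = (-46)-9 = -55
v=14: not odd, res = (-55)-14 = -69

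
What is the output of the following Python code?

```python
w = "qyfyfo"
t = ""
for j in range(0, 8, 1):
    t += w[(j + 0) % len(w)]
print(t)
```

j=0: add w[0]='q' → 'q'
j=1: add w[1]='y' → 'qy'
j=2: add w[2]='f' → 'qyf'
j=3: add w[3]='y' → 'qyfy'
j=4: add w[4]='f' → 'qyfyf'
j=5: add w[5]='o' → 'qyfyfo'
j=6: add w[0]='q' → 'qyfyfoq'
j=7: add w[1]='y' → 'qyfyfoqy'

qyfyfoqy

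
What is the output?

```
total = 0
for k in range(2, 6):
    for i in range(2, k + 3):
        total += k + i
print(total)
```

k=2,i=2: total = 0+4 = 4
k=2,i=3: total = 4+5 = 9
k=2,i=4: total = 9+6 = 15
k=3,i=2: total = 15+5 = 20
k=3,i=3: total = 20+6 = 26
k=3,i=4: total = 26+7 = 33
k=3,i=5: total = 33+8 = 41
k=4,i=2: total = 41+6 = 47
k=4,i=3: total = 47+7 = 54
k=4,i=4: total = 54+8 = 62
k=4,i=5: total = 62+9 = 71
k=4,i=6: total = 71+10 = 81
k=5,i=2: total = 81+7 = 88
k=5,i=3: total = 88+8 = 96
k=5,i=4: total = 96+9 = 105
k=5,i=5: total = 105+10 = 115
k=5,i=6: total = 115+11 = 126
k=5,i=7: total = 126+12 = 138

138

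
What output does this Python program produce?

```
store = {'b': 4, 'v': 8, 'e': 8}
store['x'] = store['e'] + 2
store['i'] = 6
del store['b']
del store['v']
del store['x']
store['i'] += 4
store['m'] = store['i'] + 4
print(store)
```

store['x'] = store['e']+2 = 10 → {'b': 4, 'v': 8, 'e': 8, 'x': 10}
store['i'] = 6 → {'b': 4, 'v': 8, 'e': 8, 'x': 10, 'i': 6}
del 'b' → {'v': 8, 'e': 8, 'x': 10, 'i': 6}
del 'v' → {'e': 8, 'x': 10, 'i': 6}
del 'x' → {'e': 8, 'i': 6}
store['i'] = 6+4 = 10 → {'e': 8, 'i': 10}
store['m'] = store['i']+4 = 14 → {'e': 8, 'i': 10, 'm': 14}

{'e': 8, 'i': 10, 'm': 14}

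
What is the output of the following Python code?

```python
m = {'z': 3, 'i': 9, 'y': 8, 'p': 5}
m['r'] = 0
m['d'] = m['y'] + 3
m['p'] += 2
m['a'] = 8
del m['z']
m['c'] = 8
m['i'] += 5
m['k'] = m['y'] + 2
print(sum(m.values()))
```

66

m['r'] = 0 → {'z': 3, 'i': 9, 'y': 8, 'p': 5, 'r': 0}
m['d'] = m['y']+3 = 11 → {'z': 3, 'i': 9, 'y': 8, 'p': 5, 'r': 0, 'd': 11}
m['p'] = 5+2 = 7 → {'z': 3, 'i': 9, 'y': 8, 'p': 7, 'r': 0, 'd': 11}
m['a'] = 8 → {'z': 3, 'i': 9, 'y': 8, 'p': 7, 'r': 0, 'd': 11, 'a': 8}
del 'z' → {'i': 9, 'y': 8, 'p': 7, 'r': 0, 'd': 11, 'a': 8}
m['c'] = 8 → {'i': 9, 'y': 8, 'p': 7, 'r': 0, 'd': 11, 'a': 8, 'c': 8}
m['i'] = 9+5 = 14 → {'i': 14, 'y': 8, 'p': 7, 'r': 0, 'd': 11, 'a': 8, 'c': 8}
m['k'] = m['y']+2 = 10 → {'i': 14, 'y': 8, 'p': 7, 'r': 0, 'd': 11, 'a': 8, 'c': 8, 'k': 10}
sum of values = 66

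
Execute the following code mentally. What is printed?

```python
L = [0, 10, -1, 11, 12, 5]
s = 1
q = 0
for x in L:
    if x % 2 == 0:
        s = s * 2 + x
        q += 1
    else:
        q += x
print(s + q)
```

58

x=0: even, s = 1*2+0 = 2; q=1
x=10: even, s = 2*2+10 = 14; q=2
x=-1: not even; q=1
x=11: not even; q=12
x=12: even, s = 14*2+12 = 40; q=13
x=5: not even; q=18
s+q = 40+18 = 58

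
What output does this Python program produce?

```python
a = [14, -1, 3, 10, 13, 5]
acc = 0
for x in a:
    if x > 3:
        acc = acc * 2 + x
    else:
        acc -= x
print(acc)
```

167

x=14: >3, acc = 0*2+14 = 14
x=-1: not >3, acc = 14-(-1) = 15
x=3: not >3, acc = 15-3 = 12
x=10: >3, acc = 12*2+10 = 34
x=13: >3, acc = 34*2+13 = 81
x=5: >3, acc = 81*2+5 = 167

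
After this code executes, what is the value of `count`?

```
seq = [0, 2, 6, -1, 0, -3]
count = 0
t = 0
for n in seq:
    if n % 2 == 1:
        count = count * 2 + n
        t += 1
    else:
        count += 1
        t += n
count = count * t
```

n=0: not odd, count = 0+1 = 1; t=0
n=2: not odd, count = 1+1 = 2; t=2
n=6: not odd, count = 2+1 = 3; t=8
n=-1: odd, count = 3*2+(-1) = 5; t=9
n=0: not odd, count = 5+1 = 6; t=9
n=-3: odd, count = 6*2+(-3) = 9; t=10
count*t = 9*10 = 90

90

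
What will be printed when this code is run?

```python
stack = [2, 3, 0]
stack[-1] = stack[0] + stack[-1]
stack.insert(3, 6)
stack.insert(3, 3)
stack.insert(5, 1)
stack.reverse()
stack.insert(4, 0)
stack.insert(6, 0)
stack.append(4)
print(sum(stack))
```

21

stack[-1] = stack[0]+stack[-1] = 2+0 = 2 → [2, 3, 2]
insert 6 at 3 → [2, 3, 2, 6]
insert 3 at 3 → [2, 3, 2, 3, 6]
insert 1 at 5 → [2, 3, 2, 3, 6, 1]
reverse → [1, 6, 3, 2, 3, 2]
insert 0 at 4 → [1, 6, 3, 2, 0, 3, 2]
insert 0 at 6 → [1, 6, 3, 2, 0, 3, 0, 2]
append 4 → [1, 6, 3, 2, 0, 3, 0, 2, 4]
sum = 21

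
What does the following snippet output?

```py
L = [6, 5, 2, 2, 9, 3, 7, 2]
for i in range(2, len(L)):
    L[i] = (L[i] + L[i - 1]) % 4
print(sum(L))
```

20

i=2: L[2] = (2+5)%4 = 3 → [6, 5, 3, 2, 9, 3, 7, 2]
i=3: L[3] = (2+3)%4 = 1 → [6, 5, 3, 1, 9, 3, 7, 2]
i=4: L[4] = (9+1)%4 = 2 → [6, 5, 3, 1, 2, 3, 7, 2]
i=5: L[5] = (3+2)%4 = 1 → [6, 5, 3, 1, 2, 1, 7, 2]
i=6: L[6] = (7+1)%4 = 0 → [6, 5, 3, 1, 2, 1, 0, 2]
i=7: L[7] = (2+0)%4 = 2 → [6, 5, 3, 1, 2, 1, 0, 2]
sum = 20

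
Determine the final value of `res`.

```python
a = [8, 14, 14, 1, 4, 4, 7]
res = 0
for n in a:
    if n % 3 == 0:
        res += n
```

0

n=8: not %3==0
n=14: not %3==0
n=14: not %3==0
n=1: not %3==0
n=4: not %3==0
n=4: not %3==0
n=7: not %3==0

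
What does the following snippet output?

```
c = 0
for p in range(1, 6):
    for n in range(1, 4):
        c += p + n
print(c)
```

p=1,n=1: c = 0+2 = 2
p=1,n=2: c = 2+3 = 5
p=1,n=3: c = 5+4 = 9
p=2,n=1: c = 9+3 = 12
p=2,n=2: c = 12+4 = 16
p=2,n=3: c = 16+5 = 21
p=3,n=1: c = 21+4 = 25
p=3,n=2: c = 25+5 = 30
p=3,n=3: c = 30+6 = 36
p=4,n=1: c = 36+5 = 41
p=4,n=2: c = 41+6 = 47
p=4,n=3: c = 47+7 = 54
p=5,n=1: c = 54+6 = 60
p=5,n=2: c = 60+7 = 67
p=5,n=3: c = 67+8 = 75

75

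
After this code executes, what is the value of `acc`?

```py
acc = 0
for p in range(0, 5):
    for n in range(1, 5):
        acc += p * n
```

p=0,n=1: acc = 0+0 = 0
p=0,n=2: acc = 0+0 = 0
p=0,n=3: acc = 0+0 = 0
p=0,n=4: acc = 0+0 = 0
p=1,n=1: acc = 0+1 = 1
p=1,n=2: acc = 1+2 = 3
p=1,n=3: acc = 3+3 = 6
p=1,n=4: acc = 6+4 = 10
p=2,n=1: acc = 10+2 = 12
p=2,n=2: acc = 12+4 = 16
p=2,n=3: acc = 16+6 = 22
p=2,n=4: acc = 22+8 = 30
p=3,n=1: acc = 30+3 = 33
p=3,n=2: acc = 33+6 = 39
p=3,n=3: acc = 39+9 = 48
p=3,n=4: acc = 48+12 = 60
p=4,n=1: acc = 60+4 = 64
p=4,n=2: acc = 64+8 = 72
p=4,n=3: acc = 72+12 = 84
p=4,n=4: acc = 84+16 = 100

100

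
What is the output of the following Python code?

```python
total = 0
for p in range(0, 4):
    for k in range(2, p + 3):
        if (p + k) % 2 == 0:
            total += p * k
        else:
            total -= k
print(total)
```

28

p=0,k=2: even sum, total = 0+0 = 0
p=1,k=2: odd sum, total = 0-2 = -2
p=1,k=3: even sum, total = (-2)+3 = 1
p=2,k=2: even sum, total = 1+4 = 5
p=2,k=3: odd sum, total = 5-3 = 2
p=2,k=4: even sum, total = 2+8 = 10
p=3,k=2: odd sum, total = 10-2 = 8
p=3,k=3: even sum, total = 8+9 = 17
p=3,k=4: odd sum, total = 17-4 = 13
p=3,k=5: even sum, total = 13+15 = 28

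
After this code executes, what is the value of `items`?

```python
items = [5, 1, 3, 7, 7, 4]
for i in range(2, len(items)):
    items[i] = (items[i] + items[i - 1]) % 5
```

i=2: items[2] = (3+1)%5 = 4 → [5, 1, 4, 7, 7, 4]
i=3: items[3] = (7+4)%5 = 1 → [5, 1, 4, 1, 7, 4]
i=4: items[4] = (7+1)%5 = 3 → [5, 1, 4, 1, 3, 4]
i=5: items[5] = (4+3)%5 = 2 → [5, 1, 4, 1, 3, 2]

[5, 1, 4, 1, 3, 2]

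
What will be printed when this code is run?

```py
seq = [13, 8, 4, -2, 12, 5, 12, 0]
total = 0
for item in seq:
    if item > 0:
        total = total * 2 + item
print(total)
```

646

item=13: >0, total = 0*2+13 = 13
item=8: >0, total = 13*2+8 = 34
item=4: >0, total = 34*2+4 = 72
item=-2: not >0
item=12: >0, total = 72*2+12 = 156
item=5: >0, total = 156*2+5 = 317
item=12: >0, total = 317*2+12 = 646
item=0: not >0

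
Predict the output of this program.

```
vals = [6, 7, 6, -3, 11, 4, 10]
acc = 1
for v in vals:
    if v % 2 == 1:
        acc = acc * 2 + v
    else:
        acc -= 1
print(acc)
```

27

v=6: not odd, acc = 1-1 = 0
v=7: odd, acc = 0*2+7 = 7
v=6: not odd, acc = 7-1 = 6
v=-3: odd, acc = 6*2+(-3) = 9
v=11: odd, acc = 9*2+11 = 29
v=4: not odd, acc = 29-1 = 28
v=10: not odd, acc = 28-1 = 27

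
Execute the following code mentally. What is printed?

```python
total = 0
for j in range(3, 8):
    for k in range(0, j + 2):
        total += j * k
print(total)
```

j=3,k=0: total = 0+0 = 0
j=3,k=1: total = 0+3 = 3
j=3,k=2: total = 3+6 = 9
j=3,k=3: total = 9+9 = 18
j=3,k=4: total = 18+12 = 30
j=4,k=0: total = 30+0 = 30
j=4,k=1: total = 30+4 = 34
j=4,k=2: total = 34+8 = 42
j=4,k=3: total = 42+12 = 54
j=4,k=4: total = 54+16 = 70
j=4,k=5: total = 70+20 = 90
j=5,k=0: total = 90+0 = 90
j=5,k=1: total = 90+5 = 95
j=5,k=2: total = 95+10 = 105
j=5,k=3: total = 105+15 = 120
j=5,k=4: total = 120+20 = 140
j=5,k=5: total = 140+25 = 165
j=5,k=6: total = 165+30 = 195
j=6,k=0: total = 195+0 = 195
j=6,k=1: total = 195+6 = 201
j=6,k=2: total = 201+12 = 213
j=6,k=3: total = 213+18 = 231
j=6,k=4: total = 231+24 = 255
j=6,k=5: total = 255+30 = 285
j=6,k=6: total = 285+36 = 321
j=6,k=7: total = 321+42 = 363
j=7,k=0: total = 363+0 = 363
j=7,k=1: total = 363+7 = 370
j=7,k=2: total = 370+14 = 384
j=7,k=3: total = 384+21 = 405
j=7,k=4: total = 405+28 = 433
j=7,k=5: total = 433+35 = 468
j=7,k=6: total = 468+42 = 510
j=7,k=7: total = 510+49 = 559
j=7,k=8: total = 559+56 = 615

615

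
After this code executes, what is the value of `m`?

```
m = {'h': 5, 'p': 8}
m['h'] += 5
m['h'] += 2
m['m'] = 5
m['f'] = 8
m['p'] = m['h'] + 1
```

{'h': 12, 'p': 13, 'm': 5, 'f': 8}

m['h'] = 5+5 = 10 → {'h': 10, 'p': 8}
m['h'] = 10+2 = 12 → {'h': 12, 'p': 8}
m['m'] = 5 → {'h': 12, 'p': 8, 'm': 5}
m['f'] = 8 → {'h': 12, 'p': 8, 'm': 5, 'f': 8}
m['p'] = m['h']+1 = 13 → {'h': 12, 'p': 13, 'm': 5, 'f': 8}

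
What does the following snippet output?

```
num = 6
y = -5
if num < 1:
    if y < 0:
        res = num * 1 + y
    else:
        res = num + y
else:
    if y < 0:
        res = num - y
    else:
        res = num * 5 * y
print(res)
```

num=6, y=-5
num < 1 is False; y < 0 is True
→ res = num - y = 11

11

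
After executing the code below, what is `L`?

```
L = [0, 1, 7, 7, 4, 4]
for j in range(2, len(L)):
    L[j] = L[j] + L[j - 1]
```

j=2: L[2] = 7+1 = 8 → [0, 1, 8, 7, 4, 4]
j=3: L[3] = 7+8 = 15 → [0, 1, 8, 15, 4, 4]
j=4: L[4] = 4+15 = 19 → [0, 1, 8, 15, 19, 4]
j=5: L[5] = 4+19 = 23 → [0, 1, 8, 15, 19, 23]

[0, 1, 8, 15, 19, 23]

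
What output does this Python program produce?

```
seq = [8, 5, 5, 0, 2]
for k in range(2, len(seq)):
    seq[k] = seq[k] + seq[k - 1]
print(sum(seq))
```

45

k=2: seq[2] = 5+5 = 10 → [8, 5, 10, 0, 2]
k=3: seq[3] = 0+10 = 10 → [8, 5, 10, 10, 2]
k=4: seq[4] = 2+10 = 12 → [8, 5, 10, 10, 12]
sum = 45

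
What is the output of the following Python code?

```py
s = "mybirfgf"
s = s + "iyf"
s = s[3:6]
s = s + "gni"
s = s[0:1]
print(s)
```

i

+ 'iyf' → 'mybirfgfiyf'
slice [3:6] → 'irf'
+ 'gni' → 'irfgni'
slice [0:1] → 'i'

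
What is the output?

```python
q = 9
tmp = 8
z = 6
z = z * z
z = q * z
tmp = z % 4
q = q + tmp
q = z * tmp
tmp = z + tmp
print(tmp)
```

324

z = 6*6 = 36
z = 9*36 = 324
tmp = 324%4 = 0
q = 9+0 = 9
q = 324*0 = 0
tmp = 324+0 = 324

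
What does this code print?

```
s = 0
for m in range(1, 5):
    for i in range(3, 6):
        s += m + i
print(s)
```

m=1,i=3: s = 0+4 = 4
m=1,i=4: s = 4+5 = 9
m=1,i=5: s = 9+6 = 15
m=2,i=3: s = 15+5 = 20
m=2,i=4: s = 20+6 = 26
m=2,i=5: s = 26+7 = 33
m=3,i=3: s = 33+6 = 39
m=3,i=4: s = 39+7 = 46
m=3,i=5: s = 46+8 = 54
m=4,i=3: s = 54+7 = 61
m=4,i=4: s = 61+8 = 69
m=4,i=5: s = 69+9 = 78

78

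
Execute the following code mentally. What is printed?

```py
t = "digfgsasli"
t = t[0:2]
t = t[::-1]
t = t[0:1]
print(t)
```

slice [0:2] → 'di'
reverse → 'id'
slice [0:1] → 'i'

i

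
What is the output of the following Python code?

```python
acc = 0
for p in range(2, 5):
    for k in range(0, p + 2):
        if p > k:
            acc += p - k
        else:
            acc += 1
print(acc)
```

p=2,k=0: 2>0, acc = 0+2 = 2
p=2,k=1: 2>1, acc = 2+1 = 3
p=2,k=2: not 2>2, acc = 3+1 = 4
p=2,k=3: not 2>3, acc = 4+1 = 5
p=3,k=0: 3>0, acc = 5+3 = 8
p=3,k=1: 3>1, acc = 8+2 = 10
p=3,k=2: 3>2, acc = 10+1 = 11
p=3,k=3: not 3>3, acc = 11+1 = 12
p=3,k=4: not 3>4, acc = 12+1 = 13
p=4,k=0: 4>0, acc = 13+4 = 17
p=4,k=1: 4>1, acc = 17+3 = 20
p=4,k=2: 4>2, acc = 20+2 = 22
p=4,k=3: 4>3, acc = 22+1 = 23
p=4,k=4: not 4>4, acc = 23+1 = 24
p=4,k=5: not 4>5, acc = 24+1 = 25

25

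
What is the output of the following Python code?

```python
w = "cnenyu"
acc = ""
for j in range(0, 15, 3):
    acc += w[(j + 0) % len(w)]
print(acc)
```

j=0: add w[0]='c' → 'c'
j=3: add w[3]='n' → 'cn'
j=6: add w[0]='c' → 'cnc'
j=9: add w[3]='n' → 'cncn'
j=12: add w[0]='c' → 'cncnc'

cncnc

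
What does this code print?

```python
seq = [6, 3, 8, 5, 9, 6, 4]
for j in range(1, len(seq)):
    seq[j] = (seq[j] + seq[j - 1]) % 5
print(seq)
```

j=1: seq[1] = (3+6)%5 = 4 → [6, 4, 8, 5, 9, 6, 4]
j=2: seq[2] = (8+4)%5 = 2 → [6, 4, 2, 5, 9, 6, 4]
j=3: seq[3] = (5+2)%5 = 2 → [6, 4, 2, 2, 9, 6, 4]
j=4: seq[4] = (9+2)%5 = 1 → [6, 4, 2, 2, 1, 6, 4]
j=5: seq[5] = (6+1)%5 = 2 → [6, 4, 2, 2, 1, 2, 4]
j=6: seq[6] = (4+2)%5 = 1 → [6, 4, 2, 2, 1, 2, 1]

[6, 4, 2, 2, 1, 2, 1]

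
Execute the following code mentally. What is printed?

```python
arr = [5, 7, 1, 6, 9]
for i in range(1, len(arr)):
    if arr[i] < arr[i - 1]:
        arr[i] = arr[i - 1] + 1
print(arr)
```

[5, 7, 8, 9, 9]

i=1: 7>=5, unchanged → [5, 7, 1, 6, 9]
i=2: 1<7, arr[2] = 7+1 = 8 → [5, 7, 8, 6, 9]
i=3: 6<8, arr[3] = 8+1 = 9 → [5, 7, 8, 9, 9]
i=4: 9>=9, unchanged → [5, 7, 8, 9, 9]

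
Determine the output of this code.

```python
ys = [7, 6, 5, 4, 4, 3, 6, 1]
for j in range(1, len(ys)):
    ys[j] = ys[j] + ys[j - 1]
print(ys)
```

[7, 13, 18, 22, 26, 29, 35, 36]

j=1: ys[1] = 6+7 = 13 → [7, 13, 5, 4, 4, 3, 6, 1]
j=2: ys[2] = 5+13 = 18 → [7, 13, 18, 4, 4, 3, 6, 1]
j=3: ys[3] = 4+18 = 22 → [7, 13, 18, 22, 4, 3, 6, 1]
j=4: ys[4] = 4+22 = 26 → [7, 13, 18, 22, 26, 3, 6, 1]
j=5: ys[5] = 3+26 = 29 → [7, 13, 18, 22, 26, 29, 6, 1]
j=6: ys[6] = 6+29 = 35 → [7, 13, 18, 22, 26, 29, 35, 1]
j=7: ys[7] = 1+35 = 36 → [7, 13, 18, 22, 26, 29, 35, 36]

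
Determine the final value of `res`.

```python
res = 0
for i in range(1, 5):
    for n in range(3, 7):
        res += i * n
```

i=1,n=3: res = 0+3 = 3
i=1,n=4: res = 3+4 = 7
i=1,n=5: res = 7+5 = 12
i=1,n=6: res = 12+6 = 18
i=2,n=3: res = 18+6 = 24
i=2,n=4: res = 24+8 = 32
i=2,n=5: res = 32+10 = 42
i=2,n=6: res = 42+12 = 54
i=3,n=3: res = 54+9 = 63
i=3,n=4: res = 63+12 = 75
i=3,n=5: res = 75+15 = 90
i=3,n=6: res = 90+18 = 108
i=4,n=3: res = 108+12 = 120
i=4,n=4: res = 120+16 = 136
i=4,n=5: res = 136+20 = 156
i=4,n=6: res = 156+24 = 180

180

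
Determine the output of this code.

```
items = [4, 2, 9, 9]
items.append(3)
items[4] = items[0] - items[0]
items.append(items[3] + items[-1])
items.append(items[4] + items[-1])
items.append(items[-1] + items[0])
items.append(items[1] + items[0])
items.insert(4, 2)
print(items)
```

append 3 → [4, 2, 9, 9, 3]
items[4] = items[0]-items[0] = 4-4 = 0 → [4, 2, 9, 9, 0]
append items[3]+items[-1] = 9+0 = 9 → [4, 2, 9, 9, 0, 9]
append items[4]+items[-1] = 0+9 = 9 → [4, 2, 9, 9, 0, 9, 9]
append items[-1]+items[0] = 9+4 = 13 → [4, 2, 9, 9, 0, 9, 9, 13]
append items[1]+items[0] = 2+4 = 6 → [4, 2, 9, 9, 0, 9, 9, 13, 6]
insert 2 at 4 → [4, 2, 9, 9, 2, 0, 9, 9, 13, 6]

[4, 2, 9, 9, 2, 0, 9, 9, 13, 6]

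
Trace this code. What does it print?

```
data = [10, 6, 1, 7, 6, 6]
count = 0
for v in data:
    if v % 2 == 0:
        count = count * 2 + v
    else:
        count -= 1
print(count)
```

114

v=10: even, count = 0*2+10 = 10
v=6: even, count = 10*2+6 = 26
v=1: not even, count = 26-1 = 25
v=7: not even, count = 25-1 = 24
v=6: even, count = 24*2+6 = 54
v=6: even, count = 54*2+6 = 114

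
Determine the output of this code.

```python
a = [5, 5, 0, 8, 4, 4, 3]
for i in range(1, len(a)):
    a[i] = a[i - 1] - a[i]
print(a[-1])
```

-19

i=1: a[1] = 5-5 = 0 → [5, 0, 0, 8, 4, 4, 3]
i=2: a[2] = 0-0 = 0 → [5, 0, 0, 8, 4, 4, 3]
i=3: a[3] = 0-8 = -8 → [5, 0, 0, -8, 4, 4, 3]
i=4: a[4] = (-8)-4 = -12 → [5, 0, 0, -8, -12, 4, 3]
i=5: a[5] = (-12)-4 = -16 → [5, 0, 0, -8, -12, -16, 3]
i=6: a[6] = (-16)-3 = -19 → [5, 0, 0, -8, -12, -16, -19]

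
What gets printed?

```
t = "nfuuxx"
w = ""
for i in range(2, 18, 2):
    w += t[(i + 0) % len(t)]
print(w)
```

uxnuxnux

i=2: add t[2]='u' → 'u'
i=4: add t[4]='x' → 'ux'
i=6: add t[0]='n' → 'uxn'
i=8: add t[2]='u' → 'uxnu'
i=10: add t[4]='x' → 'uxnux'
i=12: add t[0]='n' → 'uxnuxn'
i=14: add t[2]='u' → 'uxnuxnu'
i=16: add t[4]='x' → 'uxnuxnux'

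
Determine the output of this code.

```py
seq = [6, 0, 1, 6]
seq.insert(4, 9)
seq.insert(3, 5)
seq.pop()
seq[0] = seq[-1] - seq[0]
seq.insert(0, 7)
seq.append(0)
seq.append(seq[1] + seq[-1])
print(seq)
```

insert 9 at 4 → [6, 0, 1, 6, 9]
insert 5 at 3 → [6, 0, 1, 5, 6, 9]
pop() removes 9 → [6, 0, 1, 5, 6]
seq[0] = seq[-1]-seq[0] = 6-6 = 0 → [0, 0, 1, 5, 6]
insert 7 at 0 → [7, 0, 0, 1, 5, 6]
append 0 → [7, 0, 0, 1, 5, 6, 0]
append seq[1]+seq[-1] = 0+0 = 0 → [7, 0, 0, 1, 5, 6, 0, 0]

[7, 0, 0, 1, 5, 6, 0, 0]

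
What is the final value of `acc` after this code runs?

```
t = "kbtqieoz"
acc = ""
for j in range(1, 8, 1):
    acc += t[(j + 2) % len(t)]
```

j=1: add t[3]='q' → 'q'
j=2: add t[4]='i' → 'qi'
j=3: add t[5]='e' → 'qie'
j=4: add t[6]='o' → 'qieo'
j=5: add t[7]='z' → 'qieoz'
j=6: add t[0]='k' → 'qieozk'
j=7: add t[1]='b' → 'qieozkb'

'qieozkb'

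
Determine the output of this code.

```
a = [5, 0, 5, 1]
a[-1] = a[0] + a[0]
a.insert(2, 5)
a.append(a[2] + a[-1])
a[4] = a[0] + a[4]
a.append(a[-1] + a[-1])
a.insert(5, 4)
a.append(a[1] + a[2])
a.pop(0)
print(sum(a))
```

79

a[-1] = a[0]+a[0] = 5+5 = 10 → [5, 0, 5, 10]
insert 5 at 2 → [5, 0, 5, 5, 10]
append a[2]+a[-1] = 5+10 = 15 → [5, 0, 5, 5, 10, 15]
a[4] = a[0]+a[4] = 5+10 = 15 → [5, 0, 5, 5, 15, 15]
append a[-1]+a[-1] = 15+15 = 30 → [5, 0, 5, 5, 15, 15, 30]
insert 4 at 5 → [5, 0, 5, 5, 15, 4, 15, 30]
append a[1]+a[2] = 0+5 = 5 → [5, 0, 5, 5, 15, 4, 15, 30, 5]
pop(0) removes 5 → [0, 5, 5, 15, 4, 15, 30, 5]
sum = 79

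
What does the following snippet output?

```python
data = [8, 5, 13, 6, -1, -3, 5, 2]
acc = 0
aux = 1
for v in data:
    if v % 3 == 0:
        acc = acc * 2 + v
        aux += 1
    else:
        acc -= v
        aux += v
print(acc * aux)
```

v=8: not %3==0, acc = 0-8 = -8; aux=9
v=5: not %3==0, acc = (-8)-5 = -13; aux=14
v=13: not %3==0, acc = (-13)-13 = -26; aux=27
v=6: %3==0, acc = (-26)*2+6 = -46; aux=28
v=-1: not %3==0, acc = (-46)-(-1) = -45; aux=27
v=-3: %3==0, acc = (-45)*2+(-3) = -93; aux=28
v=5: not %3==0, acc = (-93)-5 = -98; aux=33
v=2: not %3==0, acc = (-98)-2 = -100; aux=35
acc*aux = (-100)*35 = -3500

-3500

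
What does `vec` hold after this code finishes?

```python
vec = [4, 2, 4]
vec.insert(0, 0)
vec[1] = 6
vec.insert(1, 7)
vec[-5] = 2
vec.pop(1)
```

insert 0 at 0 → [0, 4, 2, 4]
vec[1] = 6 → [0, 6, 2, 4]
insert 7 at 1 → [0, 7, 6, 2, 4]
vec[-5] = 2 → [2, 7, 6, 2, 4]
pop(1) removes 7 → [2, 6, 2, 4]

[2, 6, 2, 4]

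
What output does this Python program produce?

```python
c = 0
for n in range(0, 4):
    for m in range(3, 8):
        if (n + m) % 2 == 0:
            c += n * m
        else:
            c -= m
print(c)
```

n=0,m=3: odd sum, c = 0-3 = -3
n=0,m=4: even sum, c = (-3)+0 = -3
n=0,m=5: odd sum, c = (-3)-5 = -8
n=0,m=6: even sum, c = (-8)+0 = -8
n=0,m=7: odd sum, c = (-8)-7 = -15
n=1,m=3: even sum, c = (-15)+3 = -12
n=1,m=4: odd sum, c = (-12)-4 = -16
n=1,m=5: even sum, c = (-16)+5 = -11
n=1,m=6: odd sum, c = (-11)-6 = -17
n=1,m=7: even sum, c = (-17)+7 = -10
n=2,m=3: odd sum, c = (-10)-3 = -13
n=2,m=4: even sum, c = (-13)+8 = -5
n=2,m=5: odd sum, c = (-5)-5 = -10
n=2,m=6: even sum, c = (-10)+12 = 2
n=2,m=7: odd sum, c = 2-7 = -5
n=3,m=3: even sum, c = (-5)+9 = 4
n=3,m=4: odd sum, c = 4-4 = 0
n=3,m=5: even sum, c = 0+15 = 15
n=3,m=6: odd sum, c = 15-6 = 9
n=3,m=7: even sum, c = 9+21 = 30

30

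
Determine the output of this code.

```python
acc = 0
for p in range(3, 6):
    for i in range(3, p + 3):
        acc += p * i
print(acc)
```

p=3,i=3: acc = 0+9 = 9
p=3,i=4: acc = 9+12 = 21
p=3,i=5: acc = 21+15 = 36
p=4,i=3: acc = 36+12 = 48
p=4,i=4: acc = 48+16 = 64
p=4,i=5: acc = 64+20 = 84
p=4,i=6: acc = 84+24 = 108
p=5,i=3: acc = 108+15 = 123
p=5,i=4: acc = 123+20 = 143
p=5,i=5: acc = 143+25 = 168
p=5,i=6: acc = 168+30 = 198
p=5,i=7: acc = 198+35 = 233

233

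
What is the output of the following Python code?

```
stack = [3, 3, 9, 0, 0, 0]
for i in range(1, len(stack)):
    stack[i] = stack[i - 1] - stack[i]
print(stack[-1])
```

-9

i=1: stack[1] = 3-3 = 0 → [3, 0, 9, 0, 0, 0]
i=2: stack[2] = 0-9 = -9 → [3, 0, -9, 0, 0, 0]
i=3: stack[3] = (-9)-0 = -9 → [3, 0, -9, -9, 0, 0]
i=4: stack[4] = (-9)-0 = -9 → [3, 0, -9, -9, -9, 0]
i=5: stack[5] = (-9)-0 = -9 → [3, 0, -9, -9, -9, -9]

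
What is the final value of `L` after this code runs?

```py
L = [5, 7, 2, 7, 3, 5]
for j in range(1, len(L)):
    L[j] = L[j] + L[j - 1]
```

[5, 12, 14, 21, 24, 29]

j=1: L[1] = 7+5 = 12 → [5, 12, 2, 7, 3, 5]
j=2: L[2] = 2+12 = 14 → [5, 12, 14, 7, 3, 5]
j=3: L[3] = 7+14 = 21 → [5, 12, 14, 21, 3, 5]
j=4: L[4] = 3+21 = 24 → [5, 12, 14, 21, 24, 5]
j=5: L[5] = 5+24 = 29 → [5, 12, 14, 21, 24, 29]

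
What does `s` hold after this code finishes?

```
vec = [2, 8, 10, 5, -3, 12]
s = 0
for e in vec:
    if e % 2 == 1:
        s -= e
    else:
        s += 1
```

2

e=2: not odd, s = 0+1 = 1
e=8: not odd, s = 1+1 = 2
e=10: not odd, s = 2+1 = 3
e=5: odd, s = 3-5 = -2
e=-3: odd, s = (-2)-(-3) = 1
e=12: not odd, s = 1+1 = 2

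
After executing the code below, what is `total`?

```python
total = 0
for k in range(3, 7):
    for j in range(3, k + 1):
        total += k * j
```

205

k=3,j=3: total = 0+9 = 9
k=4,j=3: total = 9+12 = 21
k=4,j=4: total = 21+16 = 37
k=5,j=3: total = 37+15 = 52
k=5,j=4: total = 52+20 = 72
k=5,j=5: total = 72+25 = 97
k=6,j=3: total = 97+18 = 115
k=6,j=4: total = 115+24 = 139
k=6,j=5: total = 139+30 = 169
k=6,j=6: total = 169+36 = 205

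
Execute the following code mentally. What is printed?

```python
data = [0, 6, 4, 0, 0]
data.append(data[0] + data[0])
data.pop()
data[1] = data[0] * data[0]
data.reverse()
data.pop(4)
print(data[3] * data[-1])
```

0

append data[0]+data[0] = 0+0 = 0 → [0, 6, 4, 0, 0, 0]
pop() removes 0 → [0, 6, 4, 0, 0]
data[1] = data[0]*data[0] = 0*0 = 0 → [0, 0, 4, 0, 0]
reverse → [0, 0, 4, 0, 0]
pop(4) removes 0 → [0, 0, 4, 0]
data[3]*data[-1] = 0*0 = 0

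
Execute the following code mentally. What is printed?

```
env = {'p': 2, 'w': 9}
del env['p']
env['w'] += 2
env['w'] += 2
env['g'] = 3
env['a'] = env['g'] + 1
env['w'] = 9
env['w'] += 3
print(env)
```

del 'p' → {'w': 9}
env['w'] = 9+2 = 11 → {'w': 11}
env['w'] = 11+2 = 13 → {'w': 13}
env['g'] = 3 → {'w': 13, 'g': 3}
env['a'] = env['g']+1 = 4 → {'w': 13, 'g': 3, 'a': 4}
env['w'] = 9 → {'w': 9, 'g': 3, 'a': 4}
env['w'] = 9+3 = 12 → {'w': 12, 'g': 3, 'a': 4}

{'w': 12, 'g': 3, 'a': 4}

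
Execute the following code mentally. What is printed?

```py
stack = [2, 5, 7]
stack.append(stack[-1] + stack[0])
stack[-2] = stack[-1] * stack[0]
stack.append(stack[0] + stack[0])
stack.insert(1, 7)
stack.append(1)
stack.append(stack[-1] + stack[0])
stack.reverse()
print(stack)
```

[3, 1, 4, 9, 18, 5, 7, 2]

append stack[-1]+stack[0] = 7+2 = 9 → [2, 5, 7, 9]
stack[-2] = stack[-1]*stack[0] = 9*2 = 18 → [2, 5, 18, 9]
append stack[0]+stack[0] = 2+2 = 4 → [2, 5, 18, 9, 4]
insert 7 at 1 → [2, 7, 5, 18, 9, 4]
append 1 → [2, 7, 5, 18, 9, 4, 1]
append stack[-1]+stack[0] = 1+2 = 3 → [2, 7, 5, 18, 9, 4, 1, 3]
reverse → [3, 1, 4, 9, 18, 5, 7, 2]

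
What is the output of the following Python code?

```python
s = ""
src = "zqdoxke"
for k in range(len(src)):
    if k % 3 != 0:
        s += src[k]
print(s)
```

qdxk

k=0: skip
k=1: add 'q' → 'q'
k=2: add 'd' → 'qd'
k=3: skip
k=4: add 'x' → 'qdx'
k=5: add 'k' → 'qdxk'
k=6: skip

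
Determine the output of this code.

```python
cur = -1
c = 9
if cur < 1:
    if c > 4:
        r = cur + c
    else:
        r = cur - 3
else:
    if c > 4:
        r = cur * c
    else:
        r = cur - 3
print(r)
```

cur=-1, c=9
cur < 1 is True; c > 4 is True
→ r = cur + c = 8

8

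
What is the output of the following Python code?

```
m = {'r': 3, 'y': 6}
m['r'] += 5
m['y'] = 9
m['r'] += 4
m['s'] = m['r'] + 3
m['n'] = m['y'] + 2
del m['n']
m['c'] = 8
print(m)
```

{'r': 12, 'y': 9, 's': 15, 'c': 8}

m['r'] = 3+5 = 8 → {'r': 8, 'y': 6}
m['y'] = 9 → {'r': 8, 'y': 9}
m['r'] = 8+4 = 12 → {'r': 12, 'y': 9}
m['s'] = m['r']+3 = 15 → {'r': 12, 'y': 9, 's': 15}
m['n'] = m['y']+2 = 11 → {'r': 12, 'y': 9, 's': 15, 'n': 11}
del 'n' → {'r': 12, 'y': 9, 's': 15}
m['c'] = 8 → {'r': 12, 'y': 9, 's': 15, 'c': 8}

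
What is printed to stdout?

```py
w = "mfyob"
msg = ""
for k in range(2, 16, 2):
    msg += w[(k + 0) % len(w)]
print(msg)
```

ybfomyb

k=2: add w[2]='y' → 'y'
k=4: add w[4]='b' → 'yb'
k=6: add w[1]='f' → 'ybf'
k=8: add w[3]='o' → 'ybfo'
k=10: add w[0]='m' → 'ybfom'
k=12: add w[2]='y' → 'ybfomy'
k=14: add w[4]='b' → 'ybfomyb'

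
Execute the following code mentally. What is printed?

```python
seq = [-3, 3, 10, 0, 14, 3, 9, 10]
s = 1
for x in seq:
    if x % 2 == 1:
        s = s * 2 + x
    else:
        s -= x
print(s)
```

x=-3: odd, s = 1*2+(-3) = -1
x=3: odd, s = (-1)*2+3 = 1
x=10: not odd, s = 1-10 = -9
x=0: not odd, s = (-9)-0 = -9
x=14: not odd, s = (-9)-14 = -23
x=3: odd, s = (-23)*2+3 = -43
x=9: odd, s = (-43)*2+9 = -77
x=10: not odd, s = (-77)-10 = -87

-87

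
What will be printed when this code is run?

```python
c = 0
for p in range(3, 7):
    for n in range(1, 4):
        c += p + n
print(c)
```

p=3,n=1: c = 0+4 = 4
p=3,n=2: c = 4+5 = 9
p=3,n=3: c = 9+6 = 15
p=4,n=1: c = 15+5 = 20
p=4,n=2: c = 20+6 = 26
p=4,n=3: c = 26+7 = 33
p=5,n=1: c = 33+6 = 39
p=5,n=2: c = 39+7 = 46
p=5,n=3: c = 46+8 = 54
p=6,n=1: c = 54+7 = 61
p=6,n=2: c = 61+8 = 69
p=6,n=3: c = 69+9 = 78

78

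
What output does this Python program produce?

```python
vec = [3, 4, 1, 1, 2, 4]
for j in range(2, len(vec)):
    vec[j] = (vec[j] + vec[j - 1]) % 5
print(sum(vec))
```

j=2: vec[2] = (1+4)%5 = 0 → [3, 4, 0, 1, 2, 4]
j=3: vec[3] = (1+0)%5 = 1 → [3, 4, 0, 1, 2, 4]
j=4: vec[4] = (2+1)%5 = 3 → [3, 4, 0, 1, 3, 4]
j=5: vec[5] = (4+3)%5 = 2 → [3, 4, 0, 1, 3, 2]
sum = 13

13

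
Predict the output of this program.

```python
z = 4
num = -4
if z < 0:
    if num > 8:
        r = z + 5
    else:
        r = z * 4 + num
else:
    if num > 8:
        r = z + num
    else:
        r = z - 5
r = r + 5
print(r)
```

4

z=4, num=-4
z < 0 is False; num > 8 is False
→ r = z - 5 = -1
r = (-1)+5 = 4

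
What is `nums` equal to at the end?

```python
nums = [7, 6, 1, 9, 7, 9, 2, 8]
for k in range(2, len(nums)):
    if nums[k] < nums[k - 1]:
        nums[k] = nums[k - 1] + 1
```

k=2: 1<6, nums[2] = 6+1 = 7 → [7, 6, 7, 9, 7, 9, 2, 8]
k=3: 9>=7, unchanged → [7, 6, 7, 9, 7, 9, 2, 8]
k=4: 7<9, nums[4] = 9+1 = 10 → [7, 6, 7, 9, 10, 9, 2, 8]
k=5: 9<10, nums[5] = 10+1 = 11 → [7, 6, 7, 9, 10, 11, 2, 8]
k=6: 2<11, nums[6] = 11+1 = 12 → [7, 6, 7, 9, 10, 11, 12, 8]
k=7: 8<12, nums[7] = 12+1 = 13 → [7, 6, 7, 9, 10, 11, 12, 13]

[7, 6, 7, 9, 10, 11, 12, 13]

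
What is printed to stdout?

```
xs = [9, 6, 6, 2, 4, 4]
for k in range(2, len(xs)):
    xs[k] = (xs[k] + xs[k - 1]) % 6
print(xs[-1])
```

4

k=2: xs[2] = (6+6)%6 = 0 → [9, 6, 0, 2, 4, 4]
k=3: xs[3] = (2+0)%6 = 2 → [9, 6, 0, 2, 4, 4]
k=4: xs[4] = (4+2)%6 = 0 → [9, 6, 0, 2, 0, 4]
k=5: xs[5] = (4+0)%6 = 4 → [9, 6, 0, 2, 0, 4]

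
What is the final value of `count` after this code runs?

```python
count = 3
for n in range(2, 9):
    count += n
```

n=2: count = 3+2 = 5
n=3: count = 5+3 = 8
n=4: count = 8+4 = 12
n=5: count = 12+5 = 17
n=6: count = 17+6 = 23
n=7: count = 23+7 = 30
n=8: count = 30+8 = 38

38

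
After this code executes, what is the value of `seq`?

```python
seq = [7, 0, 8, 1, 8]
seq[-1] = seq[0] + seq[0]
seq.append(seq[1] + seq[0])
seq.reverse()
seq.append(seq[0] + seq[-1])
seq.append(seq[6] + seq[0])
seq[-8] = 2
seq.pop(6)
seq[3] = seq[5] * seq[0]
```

seq[-1] = seq[0]+seq[0] = 7+7 = 14 → [7, 0, 8, 1, 14]
append seq[1]+seq[0] = 0+7 = 7 → [7, 0, 8, 1, 14, 7]
reverse → [7, 14, 1, 8, 0, 7]
append seq[0]+seq[-1] = 7+7 = 14 → [7, 14, 1, 8, 0, 7, 14]
append seq[6]+seq[0] = 14+7 = 21 → [7, 14, 1, 8, 0, 7, 14, 21]
seq[-8] = 2 → [2, 14, 1, 8, 0, 7, 14, 21]
pop(6) removes 14 → [2, 14, 1, 8, 0, 7, 21]
seq[3] = seq[5]*seq[0] = 7*2 = 14 → [2, 14, 1, 14, 0, 7, 21]

[2, 14, 1, 14, 0, 7, 21]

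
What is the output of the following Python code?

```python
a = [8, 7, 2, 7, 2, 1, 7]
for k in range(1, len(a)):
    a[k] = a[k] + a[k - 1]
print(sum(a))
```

k=1: a[1] = 7+8 = 15 → [8, 15, 2, 7, 2, 1, 7]
k=2: a[2] = 2+15 = 17 → [8, 15, 17, 7, 2, 1, 7]
k=3: a[3] = 7+17 = 24 → [8, 15, 17, 24, 2, 1, 7]
k=4: a[4] = 2+24 = 26 → [8, 15, 17, 24, 26, 1, 7]
k=5: a[5] = 1+26 = 27 → [8, 15, 17, 24, 26, 27, 7]
k=6: a[6] = 7+27 = 34 → [8, 15, 17, 24, 26, 27, 34]
sum = 151

151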